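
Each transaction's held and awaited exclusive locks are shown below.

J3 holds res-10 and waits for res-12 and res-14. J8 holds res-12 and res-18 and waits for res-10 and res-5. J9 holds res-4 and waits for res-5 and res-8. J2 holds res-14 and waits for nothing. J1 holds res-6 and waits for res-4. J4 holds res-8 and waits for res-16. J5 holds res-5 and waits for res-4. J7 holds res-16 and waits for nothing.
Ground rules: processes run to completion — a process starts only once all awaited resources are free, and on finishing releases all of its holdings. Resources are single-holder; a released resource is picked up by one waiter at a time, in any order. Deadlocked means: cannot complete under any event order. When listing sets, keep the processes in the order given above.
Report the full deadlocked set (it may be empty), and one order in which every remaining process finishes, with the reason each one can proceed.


The deadlocked set is J3, J8, J9, J1 and J5.
Key observation: along J3 -> J8 -> J3, each member waits on what the next one holds — a deadlock; J9 and J5 are caught in further circular waits and J1 waits into the deadlock from upstream.
The rest can finish in the order J7, J4, J2.
Check, step by step:
  J7: no waits; runs immediately, freeing res-16
  run J4 (all its waits — res-16 — are resolved); releases res-8
  J2: no waits; runs immediately, freeing res-14


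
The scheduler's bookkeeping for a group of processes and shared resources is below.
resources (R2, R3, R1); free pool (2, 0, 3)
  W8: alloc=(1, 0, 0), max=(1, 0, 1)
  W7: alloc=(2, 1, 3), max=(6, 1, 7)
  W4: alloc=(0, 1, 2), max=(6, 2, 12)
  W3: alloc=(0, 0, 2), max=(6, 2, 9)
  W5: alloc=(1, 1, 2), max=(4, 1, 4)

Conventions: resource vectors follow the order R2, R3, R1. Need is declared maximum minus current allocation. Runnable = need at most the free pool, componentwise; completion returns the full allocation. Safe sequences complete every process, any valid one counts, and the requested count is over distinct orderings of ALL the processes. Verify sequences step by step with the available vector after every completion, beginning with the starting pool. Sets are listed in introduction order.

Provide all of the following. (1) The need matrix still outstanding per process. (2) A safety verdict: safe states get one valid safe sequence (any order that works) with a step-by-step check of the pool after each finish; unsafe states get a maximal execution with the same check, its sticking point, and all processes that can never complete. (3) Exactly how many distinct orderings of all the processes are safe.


(1) Outstanding need per process (order R2, R3, R1):
  W8: (0, 0, 1)
  W7: (4, 0, 4)
  W4: (6, 1, 10)
  W3: (6, 2, 7)
  W5: (3, 0, 2)
(2) The state is SAFE; one workable sequence: W8, W5, W7, W3, W4.
Key observation: W5 is the earliest step where a requested resource binds exactly: need (3, 0, 2), pool (3, 0, 3) at its turn.
Verifying each step:
  pool = (2, 0, 3)
  run W8 (needs (0, 0, 1), free (2, 0, 3)); after release of (1, 0, 0) the pool is (3, 0, 3)
  run W5 (needs (3, 0, 2), free (3, 0, 3)); after release of (1, 1, 2) the pool is (4, 1, 5)
  run W7 (needs (4, 0, 4), free (4, 1, 5)); after release of (2, 1, 3) the pool is (6, 2, 8)
  run W3 (needs (6, 2, 7), free (6, 2, 8)); after release of (0, 0, 2) the pool is (6, 2, 10)
  run W4 (needs (6, 1, 10), free (6, 2, 10)); after release of (0, 1, 2) the pool is (6, 3, 12)
(3) Exactly 1 of the possible complete orderings is a safe sequence.


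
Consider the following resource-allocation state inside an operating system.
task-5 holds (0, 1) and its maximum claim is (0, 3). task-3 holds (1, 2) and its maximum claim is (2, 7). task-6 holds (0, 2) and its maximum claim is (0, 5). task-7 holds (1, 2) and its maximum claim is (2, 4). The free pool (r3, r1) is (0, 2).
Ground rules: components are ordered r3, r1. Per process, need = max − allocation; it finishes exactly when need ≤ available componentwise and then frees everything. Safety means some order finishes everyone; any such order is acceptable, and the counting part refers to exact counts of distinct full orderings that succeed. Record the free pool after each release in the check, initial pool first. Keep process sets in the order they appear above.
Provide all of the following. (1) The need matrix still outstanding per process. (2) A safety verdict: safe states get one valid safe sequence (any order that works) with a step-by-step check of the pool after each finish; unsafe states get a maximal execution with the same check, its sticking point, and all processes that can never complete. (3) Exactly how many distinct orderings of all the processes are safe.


(1) Need matrix, components ordered r3, r1:
  task-5: (0, 2)
  task-3: (1, 5)
  task-6: (0, 3)
  task-7: (1, 2)
(2) The state is UNSAFE.
Key observation: r3 is the bottleneck — with task-5, task-6 done the pool holds (0, 5), short of every remaining need.
Going as far as possible: task-5, task-6; after that, nothing fits. Step-by-step check:
  pool = (0, 2)
  task-5 needs (0, 2) <= (0, 2) -> finishes; pool += (0, 1) = (0, 3)
  task-6 needs (0, 3) <= (0, 3) -> finishes; pool += (0, 2) = (0, 5)
  task-3 cannot run: need (1, 5) vs free (0, 5) (insufficient r3)
  task-7 cannot run: need (1, 2) vs free (0, 5) (insufficient r3)
Permanently blocked: task-3 and task-7.
(3) Exactly 0 of the possible complete orderings are safe sequences.


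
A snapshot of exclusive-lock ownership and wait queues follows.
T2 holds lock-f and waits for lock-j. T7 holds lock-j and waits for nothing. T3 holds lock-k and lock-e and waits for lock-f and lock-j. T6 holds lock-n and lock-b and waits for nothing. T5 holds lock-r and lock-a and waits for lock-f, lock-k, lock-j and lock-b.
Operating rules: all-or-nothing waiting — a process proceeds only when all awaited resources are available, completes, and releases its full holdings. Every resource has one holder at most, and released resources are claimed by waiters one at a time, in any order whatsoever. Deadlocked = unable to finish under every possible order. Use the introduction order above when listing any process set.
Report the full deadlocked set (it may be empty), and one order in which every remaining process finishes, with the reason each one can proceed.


No process is deadlocked.
Key observation: the waits form no ring: some process can always run, and its releases unblock the others one by one.
The rest can finish in the order T7, T2, T3, T6, T5.
Verifying each step:
  run T7 (it waits on nothing); releases lock-j
  run T2 (all its waits — lock-j — are resolved); releases lock-f
  run T3 (all its waits — lock-f and lock-j — are resolved); releases lock-k and lock-e
  run T6 (it waits on nothing); releases lock-n and lock-b
  run T5 (all its waits — lock-f, lock-k, lock-j and lock-b — are resolved); releases lock-r and lock-a


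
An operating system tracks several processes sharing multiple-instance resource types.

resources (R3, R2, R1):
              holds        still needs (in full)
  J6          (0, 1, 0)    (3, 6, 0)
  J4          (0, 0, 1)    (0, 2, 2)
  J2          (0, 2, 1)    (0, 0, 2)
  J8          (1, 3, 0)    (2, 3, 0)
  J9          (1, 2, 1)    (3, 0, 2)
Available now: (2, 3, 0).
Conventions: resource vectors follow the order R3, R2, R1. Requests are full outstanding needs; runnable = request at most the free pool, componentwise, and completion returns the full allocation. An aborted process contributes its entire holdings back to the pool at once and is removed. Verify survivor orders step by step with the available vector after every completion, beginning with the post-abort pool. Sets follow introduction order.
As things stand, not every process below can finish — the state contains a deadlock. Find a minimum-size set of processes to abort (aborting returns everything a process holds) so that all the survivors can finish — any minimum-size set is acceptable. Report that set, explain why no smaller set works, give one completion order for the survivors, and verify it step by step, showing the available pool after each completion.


Abort J2 and J9.
Key observation: the deadlocked J4 becomes finishable only because J2 and J9 released (1, 4, 2); it completes at step 1 below.
No one abort is enough; case by case: J6 alone leaves J4 blocked (short on R1); J4 alone leaves J2 blocked (short on R1); J2 alone leaves J4 blocked (short on R1); J8 alone leaves J4 blocked (short on R1); J9 alone leaves J4 blocked (short on R1).
Survivors finish in the order: J4, J6, J8. Step-by-step check (pool after the aborts first):
  pool = (3, 7, 2)
  J4 needs (0, 2, 2) <= (3, 7, 2) -> finishes; pool += (0, 0, 1) = (3, 7, 3)
  J6 needs (3, 6, 0) <= (3, 7, 3) -> finishes; pool += (0, 1, 0) = (3, 8, 3)
  J8 needs (2, 3, 0) <= (3, 8, 3) -> finishes; pool += (1, 3, 0) = (4, 11, 3)


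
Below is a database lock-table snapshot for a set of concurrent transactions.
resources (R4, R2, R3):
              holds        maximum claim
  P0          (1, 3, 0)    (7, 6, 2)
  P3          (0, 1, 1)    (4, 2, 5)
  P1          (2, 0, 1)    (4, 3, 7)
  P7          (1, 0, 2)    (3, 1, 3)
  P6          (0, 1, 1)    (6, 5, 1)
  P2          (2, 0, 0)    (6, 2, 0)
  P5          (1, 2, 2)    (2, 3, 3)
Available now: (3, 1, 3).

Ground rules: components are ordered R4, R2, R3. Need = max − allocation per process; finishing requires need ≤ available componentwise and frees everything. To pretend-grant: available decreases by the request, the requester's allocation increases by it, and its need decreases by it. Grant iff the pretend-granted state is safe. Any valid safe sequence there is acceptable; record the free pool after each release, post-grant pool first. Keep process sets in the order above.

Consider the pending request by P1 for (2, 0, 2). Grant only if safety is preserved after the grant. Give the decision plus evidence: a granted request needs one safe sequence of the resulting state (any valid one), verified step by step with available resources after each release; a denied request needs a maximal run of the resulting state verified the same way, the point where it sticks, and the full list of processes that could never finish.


GRANT. The post-grant state is safe; one safe sequence: P5, P7, P1, P3, P0, P2, P6.
Key observation: after the grant the pool drops to (1, 1, 1), which still lets P5 finish first and unwind the rest.
Verifying the post-grant state step by step:
  pool = (1, 1, 1)
  P5 needs (1, 1, 1) <= (1, 1, 1) -> finishes; pool += (1, 2, 2) = (2, 3, 3)
  P7 needs (2, 1, 1) <= (2, 3, 3) -> finishes; pool += (1, 0, 2) = (3, 3, 5)
  P1 needs (0, 3, 4) <= (3, 3, 5) -> finishes; pool += (4, 0, 3) = (7, 3, 8)
  P3 needs (4, 1, 4) <= (7, 3, 8) -> finishes; pool += (0, 1, 1) = (7, 4, 9)
  P0 needs (6, 3, 2) <= (7, 4, 9) -> finishes; pool += (1, 3, 0) = (8, 7, 9)
  P2 needs (4, 2, 0) <= (8, 7, 9) -> finishes; pool += (2, 0, 0) = (10, 7, 9)
  P6 needs (6, 4, 0) <= (10, 7, 9) -> finishes; pool += (0, 1, 1) = (10, 8, 10)


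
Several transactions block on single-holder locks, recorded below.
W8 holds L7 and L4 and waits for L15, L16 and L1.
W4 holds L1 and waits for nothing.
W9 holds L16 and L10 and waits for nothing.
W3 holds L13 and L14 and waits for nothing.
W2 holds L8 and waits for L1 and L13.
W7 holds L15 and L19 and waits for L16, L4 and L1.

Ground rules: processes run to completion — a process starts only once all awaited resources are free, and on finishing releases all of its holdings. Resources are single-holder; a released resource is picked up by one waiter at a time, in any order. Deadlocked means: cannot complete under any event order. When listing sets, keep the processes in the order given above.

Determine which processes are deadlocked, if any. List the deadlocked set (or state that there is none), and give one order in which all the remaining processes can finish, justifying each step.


The deadlocked set is W8 and W7.
Key observation: the knot is the closed ring of waits W8 -> W7 -> W8; no other process is dragged down with it.
One completion order for the rest: W4, W3, W2, W9.
Verifying each step:
  W4 waits on nothing -> runs at once and releases L1
  W3 waits on nothing -> runs at once and releases L13 and L14
  W2: everything it awaited (L1 and L13) is free; runs, freeing L8
  W9 waits on nothing -> runs at once and releases L16 and L10


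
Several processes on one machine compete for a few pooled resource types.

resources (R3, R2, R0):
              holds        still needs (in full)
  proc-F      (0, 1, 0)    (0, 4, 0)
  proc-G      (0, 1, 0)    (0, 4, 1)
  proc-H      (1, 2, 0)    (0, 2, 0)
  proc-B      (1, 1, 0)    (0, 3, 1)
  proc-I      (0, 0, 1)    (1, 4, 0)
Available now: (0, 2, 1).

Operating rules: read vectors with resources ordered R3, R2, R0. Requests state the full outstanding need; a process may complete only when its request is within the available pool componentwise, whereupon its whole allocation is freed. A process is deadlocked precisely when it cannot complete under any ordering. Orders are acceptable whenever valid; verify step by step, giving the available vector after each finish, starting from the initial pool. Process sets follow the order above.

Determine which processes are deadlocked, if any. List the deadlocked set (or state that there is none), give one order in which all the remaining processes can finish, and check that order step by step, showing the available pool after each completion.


The deadlocked set is empty.
Key observation: there is always a runnable process — proc-H first — so the state unwinds completely.
One completion order for the rest: proc-H, proc-I, proc-F, proc-G, proc-B. Step-by-step check:
  pool = (0, 2, 1)
  proc-H: need (0, 2, 0) fits (0, 2, 1); releases (1, 2, 0), pool now (1, 4, 1)
  proc-I: need (1, 4, 0) fits (1, 4, 1); releases (0, 0, 1), pool now (1, 4, 2)
  proc-F: need (0, 4, 0) fits (1, 4, 2); releases (0, 1, 0), pool now (1, 5, 2)
  proc-G: need (0, 4, 1) fits (1, 5, 2); releases (0, 1, 0), pool now (1, 6, 2)
  proc-B: need (0, 3, 1) fits (1, 6, 2); releases (1, 1, 0), pool now (2, 7, 2)


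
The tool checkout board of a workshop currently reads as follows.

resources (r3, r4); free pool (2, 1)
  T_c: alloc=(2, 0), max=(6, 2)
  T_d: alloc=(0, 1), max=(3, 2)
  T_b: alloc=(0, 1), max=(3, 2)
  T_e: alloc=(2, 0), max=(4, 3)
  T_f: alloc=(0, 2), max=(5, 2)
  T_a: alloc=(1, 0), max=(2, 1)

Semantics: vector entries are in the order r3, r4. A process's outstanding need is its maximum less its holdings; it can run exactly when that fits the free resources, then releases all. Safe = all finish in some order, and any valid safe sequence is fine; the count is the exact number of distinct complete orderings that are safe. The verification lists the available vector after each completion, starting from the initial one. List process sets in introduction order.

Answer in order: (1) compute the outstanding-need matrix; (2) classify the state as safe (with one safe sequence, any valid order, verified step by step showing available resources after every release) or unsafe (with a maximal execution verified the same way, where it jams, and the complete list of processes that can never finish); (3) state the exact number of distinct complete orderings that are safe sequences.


(1) Need matrix, components ordered r3, r4:
  T_c: (4, 2)
  T_d: (3, 1)
  T_b: (3, 1)
  T_e: (2, 3)
  T_f: (5, 0)
  T_a: (1, 1)
(2) SAFE — a valid safe sequence is T_a, T_d, T_b, T_e, T_c, T_f.
Key observation: the order's first zero-slack moment is T_a ((1, 1) needed, (2, 1) free — a requested resource with nothing to spare).
Step-by-step check:
  pool = (2, 1)
  run T_a (needs (1, 1), free (2, 1)); after release of (1, 0) the pool is (3, 1)
  run T_d (needs (3, 1), free (3, 1)); after release of (0, 1) the pool is (3, 2)
  run T_b (needs (3, 1), free (3, 2)); after release of (0, 1) the pool is (3, 3)
  run T_e (needs (2, 3), free (3, 3)); after release of (2, 0) the pool is (5, 3)
  run T_c (needs (4, 2), free (5, 3)); after release of (2, 0) the pool is (7, 3)
  run T_f (needs (5, 0), free (7, 3)); after release of (0, 2) the pool is (7, 5)
(3) Exactly 4 of the possible complete orderings are safe sequences.


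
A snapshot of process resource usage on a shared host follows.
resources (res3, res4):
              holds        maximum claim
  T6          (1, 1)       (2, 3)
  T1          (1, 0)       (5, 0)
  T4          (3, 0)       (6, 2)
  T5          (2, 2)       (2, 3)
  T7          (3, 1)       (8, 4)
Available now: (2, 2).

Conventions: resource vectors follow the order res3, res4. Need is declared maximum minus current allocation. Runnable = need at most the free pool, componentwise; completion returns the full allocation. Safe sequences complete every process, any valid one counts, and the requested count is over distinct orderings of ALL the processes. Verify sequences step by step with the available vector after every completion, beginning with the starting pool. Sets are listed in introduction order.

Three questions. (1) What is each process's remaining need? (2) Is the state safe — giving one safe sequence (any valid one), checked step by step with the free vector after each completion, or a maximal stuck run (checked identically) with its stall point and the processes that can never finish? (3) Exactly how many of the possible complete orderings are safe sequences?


(1) Need matrix, components ordered res3, res4:
  T6: (1, 2)
  T1: (4, 0)
  T4: (3, 2)
  T5: (0, 1)
  T7: (5, 3)
(2) SAFE — a valid safe sequence is T5, T1, T4, T7, T6.
Key observation: at T1 the run first touches a limit — (4, 0) against (4, 4), exact on a resource it actually requests.
Check, step by step:
  pool = (2, 2)
  run T5 (needs (0, 1), free (2, 2)); after release of (2, 2) the pool is (4, 4)
  run T1 (needs (4, 0), free (4, 4)); after release of (1, 0) the pool is (5, 4)
  run T4 (needs (3, 2), free (5, 4)); after release of (3, 0) the pool is (8, 4)
  run T7 (needs (5, 3), free (8, 4)); after release of (3, 1) the pool is (11, 5)
  run T6 (needs (1, 2), free (11, 5)); after release of (1, 1) the pool is (12, 6)
(3) Exactly 30 of the possible complete orderings are safe sequences.


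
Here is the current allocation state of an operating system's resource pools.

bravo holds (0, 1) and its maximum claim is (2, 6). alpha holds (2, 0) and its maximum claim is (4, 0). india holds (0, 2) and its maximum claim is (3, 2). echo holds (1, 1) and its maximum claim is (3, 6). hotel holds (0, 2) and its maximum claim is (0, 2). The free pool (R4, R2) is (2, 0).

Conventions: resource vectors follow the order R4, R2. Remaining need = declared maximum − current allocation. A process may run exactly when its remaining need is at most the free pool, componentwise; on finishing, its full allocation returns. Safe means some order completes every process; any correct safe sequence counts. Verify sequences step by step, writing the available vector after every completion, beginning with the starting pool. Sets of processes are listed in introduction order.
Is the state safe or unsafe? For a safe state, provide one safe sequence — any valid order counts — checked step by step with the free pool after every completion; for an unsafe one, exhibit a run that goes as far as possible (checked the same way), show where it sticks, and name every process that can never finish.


UNSAFE — no complete ordering exists.
Key observation: even finishing alpha, india, hotel leaves just (4, 4) free — too little R2 for any of the remaining processes.
A maximal execution: alpha, india, hotel — then nothing else fits. Step-by-step check:
  pool = (2, 0)
  alpha needs (2, 0) <= (2, 0) -> finishes; pool += (2, 0) = (4, 0)
  india needs (3, 0) <= (4, 0) -> finishes; pool += (0, 2) = (4, 2)
  hotel needs (0, 0) <= (4, 2) -> finishes; pool += (0, 2) = (4, 4)
  bravo still needs (2, 5) but only (4, 4) is free — short on R2
  echo still needs (2, 5) but only (4, 4) is free — short on R2
Permanently blocked: bravo and echo.


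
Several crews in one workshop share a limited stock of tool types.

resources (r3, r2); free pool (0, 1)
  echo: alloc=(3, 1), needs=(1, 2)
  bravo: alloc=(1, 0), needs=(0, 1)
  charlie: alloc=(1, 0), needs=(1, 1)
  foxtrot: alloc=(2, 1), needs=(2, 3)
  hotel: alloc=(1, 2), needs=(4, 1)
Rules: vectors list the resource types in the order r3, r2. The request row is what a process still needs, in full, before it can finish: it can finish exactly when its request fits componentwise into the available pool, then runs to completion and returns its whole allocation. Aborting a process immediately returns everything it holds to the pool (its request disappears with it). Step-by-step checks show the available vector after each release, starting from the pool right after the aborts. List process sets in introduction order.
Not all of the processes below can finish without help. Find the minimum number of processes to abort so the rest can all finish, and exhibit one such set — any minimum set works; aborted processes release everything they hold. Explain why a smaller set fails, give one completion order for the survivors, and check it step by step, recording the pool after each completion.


The answer: abort echo.
Key observation: no ordering could ever have run hotel before the abort of echo; with (3, 1) back in the pool it fits at step 3.
Why nothing smaller works: aborting no one leaves the state deadlocked as given.
The survivors complete as bravo, charlie, hotel, foxtrot. Walking it through (starting from the post-abort pool):
  pool = (3, 2)
  bravo: need (0, 1) fits (3, 2); releases (1, 0), pool now (4, 2)
  charlie: need (1, 1) fits (4, 2); releases (1, 0), pool now (5, 2)
  hotel: need (4, 1) fits (5, 2); releases (1, 2), pool now (6, 4)
  foxtrot: need (2, 3) fits (6, 4); releases (2, 1), pool now (8, 5)


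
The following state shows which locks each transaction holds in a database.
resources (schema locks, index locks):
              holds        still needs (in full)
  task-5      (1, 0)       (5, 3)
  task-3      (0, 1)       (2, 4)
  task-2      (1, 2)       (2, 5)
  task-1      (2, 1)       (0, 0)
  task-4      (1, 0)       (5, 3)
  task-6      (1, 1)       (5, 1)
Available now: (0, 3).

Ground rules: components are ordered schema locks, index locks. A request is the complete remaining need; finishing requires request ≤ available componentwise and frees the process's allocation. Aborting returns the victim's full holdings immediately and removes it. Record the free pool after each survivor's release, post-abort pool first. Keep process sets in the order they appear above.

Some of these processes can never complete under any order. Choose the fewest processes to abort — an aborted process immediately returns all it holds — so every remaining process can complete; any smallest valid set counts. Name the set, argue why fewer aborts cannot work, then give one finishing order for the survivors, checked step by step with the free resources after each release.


Minimum abort set: task-5 and task-4.
Key observation: task-6 was stuck for good until task-5 and task-4 gave back (2, 0); in the order shown it finishes at step 4.
Minimality, checking each single-abort alternative: task-5 alone leaves task-4 blocked (short on schema locks); task-3 alone leaves task-5 blocked (short on schema locks); task-2 alone leaves task-5 blocked (short on schema locks); task-1 alone leaves task-5 blocked (short on schema locks); task-4 alone leaves task-5 blocked (short on schema locks); task-6 alone leaves task-5 blocked (short on schema locks).
One survivor order: task-1, task-3, task-2, task-6. Walking it through (post-abort pool first):
  pool = (2, 3)
  run task-1 (needs (0, 0), free (2, 3)); after release of (2, 1) the pool is (4, 4)
  run task-3 (needs (2, 4), free (4, 4)); after release of (0, 1) the pool is (4, 5)
  run task-2 (needs (2, 5), free (4, 5)); after release of (1, 2) the pool is (5, 7)
  run task-6 (needs (5, 1), free (5, 7)); after release of (1, 1) the pool is (6, 8)


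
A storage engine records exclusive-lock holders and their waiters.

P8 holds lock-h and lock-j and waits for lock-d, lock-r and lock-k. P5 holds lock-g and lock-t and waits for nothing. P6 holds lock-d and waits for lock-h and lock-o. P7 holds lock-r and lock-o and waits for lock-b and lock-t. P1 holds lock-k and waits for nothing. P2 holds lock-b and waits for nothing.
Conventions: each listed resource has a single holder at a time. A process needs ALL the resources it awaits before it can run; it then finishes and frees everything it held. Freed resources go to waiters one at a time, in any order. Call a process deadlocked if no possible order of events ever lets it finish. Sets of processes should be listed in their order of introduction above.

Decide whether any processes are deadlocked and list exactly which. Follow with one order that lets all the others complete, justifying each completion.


Deadlocked: P8 and P6.
Key observation: along P8 -> P6 -> P8, each member waits on what the next one holds — a deadlock; no other process is dragged down with it.
The rest can finish in the order P1, P2, P5, P7.
Check, step by step:
  P1 waits on nothing -> runs at once and releases lock-k
  P2 waits on nothing -> runs at once and releases lock-b
  P5 waits on nothing -> runs at once and releases lock-g and lock-t
  P7: everything it awaited (lock-b and lock-t) is free; runs, freeing lock-r and lock-o


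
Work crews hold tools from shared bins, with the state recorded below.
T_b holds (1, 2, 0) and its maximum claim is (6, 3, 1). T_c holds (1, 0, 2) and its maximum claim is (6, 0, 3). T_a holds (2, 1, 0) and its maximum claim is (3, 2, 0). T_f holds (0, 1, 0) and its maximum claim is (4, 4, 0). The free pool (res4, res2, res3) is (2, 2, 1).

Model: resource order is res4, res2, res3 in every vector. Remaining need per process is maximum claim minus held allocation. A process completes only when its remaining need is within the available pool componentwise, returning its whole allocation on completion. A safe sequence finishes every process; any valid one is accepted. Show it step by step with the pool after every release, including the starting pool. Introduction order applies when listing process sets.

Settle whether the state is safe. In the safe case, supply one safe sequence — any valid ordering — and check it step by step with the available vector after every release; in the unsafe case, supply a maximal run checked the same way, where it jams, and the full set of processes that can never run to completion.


The state is UNSAFE.
Key observation: once T_a, T_f finish, the pool peaks at (4, 4, 1) — and every remaining process still needs more res4 than that.
Going as far as possible: T_a, T_f; after that, nothing fits. Step-by-step check:
  pool = (2, 2, 1)
  run T_a (needs (1, 1, 0), free (2, 2, 1)); after release of (2, 1, 0) the pool is (4, 3, 1)
  run T_f (needs (4, 3, 0), free (4, 3, 1)); after release of (0, 1, 0) the pool is (4, 4, 1)
  T_b still needs (5, 1, 1) but only (4, 4, 1) is free — short on res4
  T_c still needs (5, 0, 1) but only (4, 4, 1) is free — short on res4
Never able to finish: T_b and T_c.


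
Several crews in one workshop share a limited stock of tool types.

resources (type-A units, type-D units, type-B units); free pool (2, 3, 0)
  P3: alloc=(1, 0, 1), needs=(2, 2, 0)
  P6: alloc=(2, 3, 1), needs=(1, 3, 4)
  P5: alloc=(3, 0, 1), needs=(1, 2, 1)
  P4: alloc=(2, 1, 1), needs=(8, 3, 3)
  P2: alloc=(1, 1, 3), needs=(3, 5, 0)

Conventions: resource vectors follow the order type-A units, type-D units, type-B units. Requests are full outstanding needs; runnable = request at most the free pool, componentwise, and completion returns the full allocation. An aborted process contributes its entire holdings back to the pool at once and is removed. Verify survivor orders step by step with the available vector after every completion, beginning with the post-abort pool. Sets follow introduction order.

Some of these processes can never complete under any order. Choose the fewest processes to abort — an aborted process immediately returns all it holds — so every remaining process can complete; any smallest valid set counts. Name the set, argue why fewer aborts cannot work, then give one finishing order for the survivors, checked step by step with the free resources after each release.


Minimum abort set: P2.
Key observation: P6 could never have finished before the abort; with (1, 1, 3) returned by P2, it fits at step 2.
Minimality: the empty abort set fails — the state is deadlocked as it stands.
Survivors finish in the order: P5, P6, P4, P3. Walking it through (pool after the aborts first):
  pool = (3, 4, 3)
  P5: need (1, 2, 1) fits (3, 4, 3); releases (3, 0, 1), pool now (6, 4, 4)
  P6: need (1, 3, 4) fits (6, 4, 4); releases (2, 3, 1), pool now (8, 7, 5)
  P4: need (8, 3, 3) fits (8, 7, 5); releases (2, 1, 1), pool now (10, 8, 6)
  P3: need (2, 2, 0) fits (10, 8, 6); releases (1, 0, 1), pool now (11, 8, 7)


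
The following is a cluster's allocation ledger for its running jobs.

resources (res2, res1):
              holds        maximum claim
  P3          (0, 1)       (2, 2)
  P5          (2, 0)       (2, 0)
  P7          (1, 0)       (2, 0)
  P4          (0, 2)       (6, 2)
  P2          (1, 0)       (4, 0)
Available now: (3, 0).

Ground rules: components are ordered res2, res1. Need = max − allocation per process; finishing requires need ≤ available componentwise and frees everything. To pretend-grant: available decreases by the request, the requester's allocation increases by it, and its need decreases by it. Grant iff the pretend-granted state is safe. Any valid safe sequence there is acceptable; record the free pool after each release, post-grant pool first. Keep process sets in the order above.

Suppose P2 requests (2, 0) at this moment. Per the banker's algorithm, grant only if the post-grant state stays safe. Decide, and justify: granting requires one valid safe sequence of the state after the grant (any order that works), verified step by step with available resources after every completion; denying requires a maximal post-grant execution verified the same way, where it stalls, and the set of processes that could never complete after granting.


GRANT: granting preserves safety; a valid post-grant sequence is P5, P2, P4, P3, P7.
Key observation: (1, 0) free after granting still covers P5 first, and each release covers the next.
Check on the post-grant state, step by step:
  pool = (1, 0)
  P5 needs (0, 0) <= (1, 0) -> finishes; pool += (2, 0) = (3, 0)
  P2 needs (1, 0) <= (3, 0) -> finishes; pool += (3, 0) = (6, 0)
  P4 needs (6, 0) <= (6, 0) -> finishes; pool += (0, 2) = (6, 2)
  P3 needs (2, 1) <= (6, 2) -> finishes; pool += (0, 1) = (6, 3)
  P7 needs (1, 0) <= (6, 3) -> finishes; pool += (1, 0) = (7, 3)


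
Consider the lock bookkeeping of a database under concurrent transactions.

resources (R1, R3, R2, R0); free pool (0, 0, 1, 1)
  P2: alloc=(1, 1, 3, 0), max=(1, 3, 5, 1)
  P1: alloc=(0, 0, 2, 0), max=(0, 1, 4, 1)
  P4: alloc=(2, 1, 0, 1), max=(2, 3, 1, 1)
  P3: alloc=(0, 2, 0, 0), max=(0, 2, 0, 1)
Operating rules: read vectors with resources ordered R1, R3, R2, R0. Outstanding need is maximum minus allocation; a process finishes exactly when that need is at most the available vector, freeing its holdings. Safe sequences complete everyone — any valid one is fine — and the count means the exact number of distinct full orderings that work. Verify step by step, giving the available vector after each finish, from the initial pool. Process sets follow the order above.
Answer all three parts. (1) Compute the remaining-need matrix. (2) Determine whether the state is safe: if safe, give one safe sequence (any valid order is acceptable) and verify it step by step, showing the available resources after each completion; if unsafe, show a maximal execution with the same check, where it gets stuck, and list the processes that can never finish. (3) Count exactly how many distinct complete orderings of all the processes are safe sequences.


(1) Remaining need (order R1, R3, R2, R0):
  P2: (0, 2, 2, 1)
  P1: (0, 1, 2, 1)
  P4: (0, 2, 1, 0)
  P3: (0, 0, 0, 1)
(2) The state is UNSAFE.
Key observation: once P3, P4 finish, the pool peaks at (2, 3, 1, 2) — and every remaining process still needs more R2 than that.
The run P3, P4 cannot be extended any further. Check, step by step:
  pool = (0, 0, 1, 1)
  run P3 (needs (0, 0, 0, 1), free (0, 0, 1, 1)); after release of (0, 2, 0, 0) the pool is (0, 2, 1, 1)
  run P4 (needs (0, 2, 1, 0), free (0, 2, 1, 1)); after release of (2, 1, 0, 1) the pool is (2, 3, 1, 2)
  P2 still needs (0, 2, 2, 1) but only (2, 3, 1, 2) is free — short on R2
  P1 still needs (0, 1, 2, 1) but only (2, 3, 1, 2) is free — short on R2
Processes that can never finish: P2 and P1.
(3) The exact count: 0 of the possible complete orderings are safe sequences.


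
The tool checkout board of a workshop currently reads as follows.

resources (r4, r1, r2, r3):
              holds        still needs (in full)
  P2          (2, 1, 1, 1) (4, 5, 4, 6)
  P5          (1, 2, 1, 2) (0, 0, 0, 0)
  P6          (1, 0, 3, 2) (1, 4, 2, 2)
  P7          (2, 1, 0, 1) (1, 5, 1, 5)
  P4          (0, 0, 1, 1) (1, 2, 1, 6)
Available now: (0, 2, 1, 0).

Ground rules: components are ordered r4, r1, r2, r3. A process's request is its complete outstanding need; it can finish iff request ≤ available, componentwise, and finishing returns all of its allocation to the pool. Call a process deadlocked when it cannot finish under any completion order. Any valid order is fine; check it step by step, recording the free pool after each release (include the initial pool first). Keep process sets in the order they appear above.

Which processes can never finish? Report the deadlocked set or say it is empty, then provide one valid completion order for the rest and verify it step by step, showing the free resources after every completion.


Deadlocked set: P2, P7 and P4.
Key observation: once P5, P6 finish, the pool peaks at (2, 4, 5, 4) — and every remaining process still needs more r3 than that.
The rest can finish in the order P5, P6. Check, step by step:
  pool = (0, 2, 1, 0)
  P5 needs (0, 0, 0, 0) <= (0, 2, 1, 0) -> finishes; pool += (1, 2, 1, 2) = (1, 4, 2, 2)
  P6 needs (1, 4, 2, 2) <= (1, 4, 2, 2) -> finishes; pool += (1, 0, 3, 2) = (2, 4, 5, 4)
None of the blocked processes ever fits:
  P2 still needs (4, 5, 4, 6) but only (2, 4, 5, 4) is free — short on r4, r1 and r3
  P7 still needs (1, 5, 1, 5) but only (2, 4, 5, 4) is free — short on r1 and r3
  P4 still needs (1, 2, 1, 6) but only (2, 4, 5, 4) is free — short on r3


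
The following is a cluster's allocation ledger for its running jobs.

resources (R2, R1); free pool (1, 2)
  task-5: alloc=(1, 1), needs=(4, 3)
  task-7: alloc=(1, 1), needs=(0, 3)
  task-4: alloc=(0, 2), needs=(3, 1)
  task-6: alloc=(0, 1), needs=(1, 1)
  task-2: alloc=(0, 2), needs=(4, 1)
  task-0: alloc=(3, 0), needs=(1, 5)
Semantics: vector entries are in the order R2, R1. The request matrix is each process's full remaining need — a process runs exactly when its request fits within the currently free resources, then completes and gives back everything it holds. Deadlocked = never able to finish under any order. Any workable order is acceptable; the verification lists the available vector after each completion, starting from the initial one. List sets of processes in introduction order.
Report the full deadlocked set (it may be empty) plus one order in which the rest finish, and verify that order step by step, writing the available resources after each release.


The deadlocked set is task-5, task-4, task-2 and task-0.
Key observation: after task-6, task-7 the pool peaks at (2, 4), and each blocked process is short somewhere: task-5 on R2; task-4 on R2; task-2 on R2; task-0 on R1.
The rest can finish in the order task-6, task-7. Check, step by step:
  pool = (1, 2)
  task-6 needs (1, 1) <= (1, 2) -> finishes; pool += (0, 1) = (1, 3)
  task-7 needs (0, 3) <= (1, 3) -> finishes; pool += (1, 1) = (2, 4)
The stuck group stays short no matter what:
  task-5 cannot run: need (4, 3) vs free (2, 4) (insufficient R2)
  task-4 cannot run: need (3, 1) vs free (2, 4) (insufficient R2)
  task-2 cannot run: need (4, 1) vs free (2, 4) (insufficient R2)
  task-0 cannot run: need (1, 5) vs free (2, 4) (insufficient R1)


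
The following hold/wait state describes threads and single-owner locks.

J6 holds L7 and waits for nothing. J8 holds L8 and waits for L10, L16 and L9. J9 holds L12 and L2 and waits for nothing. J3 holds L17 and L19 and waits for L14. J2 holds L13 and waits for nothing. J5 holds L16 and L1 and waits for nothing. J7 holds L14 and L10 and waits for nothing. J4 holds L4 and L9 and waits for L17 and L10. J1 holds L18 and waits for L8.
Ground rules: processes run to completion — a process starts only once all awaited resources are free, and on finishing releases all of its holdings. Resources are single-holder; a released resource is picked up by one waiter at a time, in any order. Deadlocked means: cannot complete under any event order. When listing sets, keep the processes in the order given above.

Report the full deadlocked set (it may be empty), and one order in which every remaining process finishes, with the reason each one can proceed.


Nothing here is deadlocked.
Key observation: the waits form no ring: some process can always run, and its releases unblock the others one by one.
One completion order for the rest: J7, J3, J5, J2, J4, J9, J8, J6, J1.
Step-by-step check:
  J7: no waits; runs immediately, freeing L14 and L10
  J3 waits on L14 — all released -> runs and releases L17 and L19
  J5: no waits; runs immediately, freeing L16 and L1
  J2: no waits; runs immediately, freeing L13
  J4 waits on L17 and L10 — all released -> runs and releases L4 and L9
  J9: no waits; runs immediately, freeing L12 and L2
  J8 waits on L10, L16 and L9 — all released -> runs and releases L8
  J6: no waits; runs immediately, freeing L7
  J1 waits on L8 — all released -> runs and releases L18


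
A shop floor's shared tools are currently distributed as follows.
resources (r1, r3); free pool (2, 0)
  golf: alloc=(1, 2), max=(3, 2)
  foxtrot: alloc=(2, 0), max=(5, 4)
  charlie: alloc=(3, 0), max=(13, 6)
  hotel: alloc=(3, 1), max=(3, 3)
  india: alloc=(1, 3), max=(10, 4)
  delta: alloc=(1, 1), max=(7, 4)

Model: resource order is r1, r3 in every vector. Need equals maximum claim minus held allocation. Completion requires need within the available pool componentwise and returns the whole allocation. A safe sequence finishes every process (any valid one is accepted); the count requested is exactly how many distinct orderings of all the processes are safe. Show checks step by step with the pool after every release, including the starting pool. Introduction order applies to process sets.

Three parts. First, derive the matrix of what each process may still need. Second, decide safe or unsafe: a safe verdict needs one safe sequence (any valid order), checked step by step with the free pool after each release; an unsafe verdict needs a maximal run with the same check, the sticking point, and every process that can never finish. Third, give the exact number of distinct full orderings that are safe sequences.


(1) Outstanding need per process (order r1, r3):
  golf: (2, 0)
  foxtrot: (3, 4)
  charlie: (10, 6)
  hotel: (0, 2)
  india: (9, 1)
  delta: (6, 3)
(2) SAFE — a valid safe sequence is golf, hotel, delta, foxtrot, india, charlie.
Key observation: the order's first zero-slack moment is golf ((2, 0) needed, (2, 0) free — a requested resource with nothing to spare).
Check, step by step:
  pool = (2, 0)
  run golf (needs (2, 0), free (2, 0)); after release of (1, 2) the pool is (3, 2)
  run hotel (needs (0, 2), free (3, 2)); after release of (3, 1) the pool is (6, 3)
  run delta (needs (6, 3), free (6, 3)); after release of (1, 1) the pool is (7, 4)
  run foxtrot (needs (3, 4), free (7, 4)); after release of (2, 0) the pool is (9, 4)
  run india (needs (9, 1), free (9, 4)); after release of (1, 3) the pool is (10, 7)
  run charlie (needs (10, 6), free (10, 7)); after release of (3, 0) the pool is (13, 7)
(3) Precisely 1 of the possible complete orderings is a safe sequence.
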